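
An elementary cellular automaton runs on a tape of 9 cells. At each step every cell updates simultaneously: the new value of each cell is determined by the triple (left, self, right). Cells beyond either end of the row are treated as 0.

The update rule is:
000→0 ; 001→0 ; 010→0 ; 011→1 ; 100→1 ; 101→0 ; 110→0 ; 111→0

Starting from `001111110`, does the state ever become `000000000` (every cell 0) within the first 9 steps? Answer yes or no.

yes

step 1: 001000001
step 2: 000100000
step 3: 000010000
step 4: 000001000
step 5: 000000100
step 6: 000000010
step 7: 000000001
step 8: 000000000
all cells are 0 at step 8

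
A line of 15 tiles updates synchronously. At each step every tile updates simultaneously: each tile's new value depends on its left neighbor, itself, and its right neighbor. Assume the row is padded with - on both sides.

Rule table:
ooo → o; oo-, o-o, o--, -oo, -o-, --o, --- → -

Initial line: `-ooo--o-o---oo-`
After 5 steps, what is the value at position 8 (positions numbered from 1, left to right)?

-

--o------------
---------------
---------------  (fixed point — unchanged through step 5)
position 8 holds -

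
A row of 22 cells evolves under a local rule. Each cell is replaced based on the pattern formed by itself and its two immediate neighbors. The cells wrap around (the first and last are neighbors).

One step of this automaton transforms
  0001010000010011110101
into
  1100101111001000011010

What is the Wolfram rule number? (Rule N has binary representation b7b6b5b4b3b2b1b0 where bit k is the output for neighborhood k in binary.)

position 15: 111 → 0  (bit 7 = 0)
position 17: 110 → 1  (bit 6 = 1)
position 4: 101 → 1  (bit 5 = 1)
position 0: 100 → 1  (bit 4 = 1)
position 14: 011 → 0  (bit 3 = 0)
position 3: 010 → 0  (bit 2 = 0)
position 2: 001 → 0  (bit 1 = 0)
position 1: 000 → 1  (bit 0 = 1)
bits b7..b0 = 01110001 = 113

113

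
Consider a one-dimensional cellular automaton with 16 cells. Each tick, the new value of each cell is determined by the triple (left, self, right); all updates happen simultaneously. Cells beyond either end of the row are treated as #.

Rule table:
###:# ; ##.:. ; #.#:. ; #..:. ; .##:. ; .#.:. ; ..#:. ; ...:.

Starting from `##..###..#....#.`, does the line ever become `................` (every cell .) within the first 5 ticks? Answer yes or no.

yes

tick 1: #....#..........
tick 2: ................
all cells are . at tick 2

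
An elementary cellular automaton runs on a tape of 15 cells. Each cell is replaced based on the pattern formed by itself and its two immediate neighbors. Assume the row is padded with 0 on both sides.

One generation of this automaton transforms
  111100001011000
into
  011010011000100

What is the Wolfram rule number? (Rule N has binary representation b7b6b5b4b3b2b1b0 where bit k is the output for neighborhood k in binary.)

150

position 1: 111 → 1  (bit 7 = 1)
position 3: 110 → 0  (bit 6 = 0)
position 9: 101 → 0  (bit 5 = 0)
position 4: 100 → 1  (bit 4 = 1)
position 0: 011 → 0  (bit 3 = 0)
position 8: 010 → 1  (bit 2 = 1)
position 7: 001 → 1  (bit 1 = 1)
position 5: 000 → 0  (bit 0 = 0)
bits b7..b0 = 10010110 = 150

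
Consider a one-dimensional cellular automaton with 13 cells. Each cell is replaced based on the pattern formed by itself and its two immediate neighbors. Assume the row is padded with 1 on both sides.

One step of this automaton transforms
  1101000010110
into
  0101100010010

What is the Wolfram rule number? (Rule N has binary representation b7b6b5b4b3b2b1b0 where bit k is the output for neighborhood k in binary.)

position 0: 111 → 0  (bit 7 = 0)
position 1: 110 → 1  (bit 6 = 1)
position 2: 101 → 0  (bit 5 = 0)
position 4: 100 → 1  (bit 4 = 1)
position 10: 011 → 0  (bit 3 = 0)
position 3: 010 → 1  (bit 2 = 1)
position 7: 001 → 0  (bit 1 = 0)
position 5: 000 → 0  (bit 0 = 0)
bits b7..b0 = 01010100 = 84

84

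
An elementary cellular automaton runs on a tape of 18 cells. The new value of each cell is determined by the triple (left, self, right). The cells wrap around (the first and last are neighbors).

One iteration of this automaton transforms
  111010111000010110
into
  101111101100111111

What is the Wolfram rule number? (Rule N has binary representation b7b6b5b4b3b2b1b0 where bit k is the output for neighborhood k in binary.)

126

position 1: 111 → 0  (bit 7 = 0)
position 2: 110 → 1  (bit 6 = 1)
position 3: 101 → 1  (bit 5 = 1)
position 9: 100 → 1  (bit 4 = 1)
position 0: 011 → 1  (bit 3 = 1)
position 4: 010 → 1  (bit 2 = 1)
position 12: 001 → 1  (bit 1 = 1)
position 10: 000 → 0  (bit 0 = 0)
bits b7..b0 = 01111110 = 126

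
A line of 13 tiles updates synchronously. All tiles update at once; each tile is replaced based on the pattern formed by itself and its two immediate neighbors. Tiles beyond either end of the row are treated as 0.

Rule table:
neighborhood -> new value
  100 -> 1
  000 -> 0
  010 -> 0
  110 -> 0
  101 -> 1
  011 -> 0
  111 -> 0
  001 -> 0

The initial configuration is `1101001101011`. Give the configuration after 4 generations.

0010100010100
0001010001010
0000101000101
0000010100010

0000010100010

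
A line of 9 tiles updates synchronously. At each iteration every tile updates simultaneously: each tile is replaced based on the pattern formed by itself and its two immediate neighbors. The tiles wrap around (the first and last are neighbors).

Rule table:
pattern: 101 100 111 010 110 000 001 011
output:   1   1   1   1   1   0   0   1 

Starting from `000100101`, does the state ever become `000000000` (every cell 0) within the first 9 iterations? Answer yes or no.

no

iteration 1: 100110111
iteration 2: 110111111
iteration 3: 111111111
iteration 4: 111111111  (fixed point — unchanged through iteration 9)
iteration 9 is 111111111, still not uniform 0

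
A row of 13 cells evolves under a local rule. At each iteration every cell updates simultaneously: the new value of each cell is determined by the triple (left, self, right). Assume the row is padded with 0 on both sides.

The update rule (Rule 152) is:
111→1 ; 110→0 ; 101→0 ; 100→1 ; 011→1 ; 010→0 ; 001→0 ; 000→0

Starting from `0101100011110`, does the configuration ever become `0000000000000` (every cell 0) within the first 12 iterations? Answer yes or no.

yes

0001010011101
0000001011000
0000000010100
0000000000010
0000000000001
0000000000000
all cells are 0 at iteration 6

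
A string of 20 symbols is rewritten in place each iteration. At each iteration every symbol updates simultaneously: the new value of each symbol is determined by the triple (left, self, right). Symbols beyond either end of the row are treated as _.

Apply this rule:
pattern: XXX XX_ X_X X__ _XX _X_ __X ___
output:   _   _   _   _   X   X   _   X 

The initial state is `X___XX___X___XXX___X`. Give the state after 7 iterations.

X_X_X__X_X_X_X_X_X_X

iteration 1: X_X_X__X_X_X_X___X_X
iteration 2: X_X_X__X_X_X_X_X_X_X
iteration 3: X_X_X__X_X_X_X_X_X_X  (fixed point — unchanged through iteration 7)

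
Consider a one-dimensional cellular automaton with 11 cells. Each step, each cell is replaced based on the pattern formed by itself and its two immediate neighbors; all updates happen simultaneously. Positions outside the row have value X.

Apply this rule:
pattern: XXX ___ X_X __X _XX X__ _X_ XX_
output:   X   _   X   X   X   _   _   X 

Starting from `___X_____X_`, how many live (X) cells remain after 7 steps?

__X_____X_X
_X_____X_XX
X_____X_XXX
X____X_XXXX
X___X_XXXXX
X__X_XXXXXX
X_X_XXXXXXX
count of X: 9

9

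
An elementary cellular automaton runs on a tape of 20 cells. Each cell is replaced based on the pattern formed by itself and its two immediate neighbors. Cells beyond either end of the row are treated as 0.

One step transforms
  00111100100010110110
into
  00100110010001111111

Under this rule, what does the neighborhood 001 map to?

0

At position 1 the neighborhood is 001; the next row has 0 there.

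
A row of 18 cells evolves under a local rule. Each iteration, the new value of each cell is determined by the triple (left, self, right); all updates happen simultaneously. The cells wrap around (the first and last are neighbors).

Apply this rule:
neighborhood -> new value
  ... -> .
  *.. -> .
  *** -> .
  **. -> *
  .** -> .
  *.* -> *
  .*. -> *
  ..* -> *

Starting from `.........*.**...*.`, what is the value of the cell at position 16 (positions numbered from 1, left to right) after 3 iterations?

........***.*..**.
.......*..***.*.*.
......**.*..*****.
position 16 holds *

*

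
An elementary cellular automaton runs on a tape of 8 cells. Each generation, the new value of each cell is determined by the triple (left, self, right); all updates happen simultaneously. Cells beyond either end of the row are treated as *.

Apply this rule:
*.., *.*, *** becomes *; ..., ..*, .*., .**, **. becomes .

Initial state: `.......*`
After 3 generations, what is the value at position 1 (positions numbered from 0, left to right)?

.

*.......
.*......
*.*.....
position 1 holds .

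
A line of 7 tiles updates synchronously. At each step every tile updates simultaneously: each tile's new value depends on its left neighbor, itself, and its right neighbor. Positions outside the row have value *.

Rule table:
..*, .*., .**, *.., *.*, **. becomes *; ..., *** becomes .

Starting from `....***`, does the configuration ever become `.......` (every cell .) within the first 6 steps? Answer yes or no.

*..**..
*******
.......
all cells are . at step 3

yes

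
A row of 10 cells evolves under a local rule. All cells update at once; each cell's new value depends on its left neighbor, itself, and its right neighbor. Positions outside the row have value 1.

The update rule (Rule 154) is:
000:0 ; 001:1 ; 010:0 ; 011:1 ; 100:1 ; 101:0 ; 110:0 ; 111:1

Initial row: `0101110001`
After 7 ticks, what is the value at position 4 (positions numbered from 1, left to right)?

0001101011
1011000011
0010100111
1100011111
1010111111
0000111111
1001111111
position 4 holds 1

1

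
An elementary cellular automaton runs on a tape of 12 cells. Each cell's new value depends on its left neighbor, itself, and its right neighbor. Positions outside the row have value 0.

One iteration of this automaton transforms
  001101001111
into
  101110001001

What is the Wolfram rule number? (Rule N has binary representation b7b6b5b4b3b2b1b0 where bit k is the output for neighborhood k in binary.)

position 9: 111 → 0  (bit 7 = 0)
position 3: 110 → 1  (bit 6 = 1)
position 4: 101 → 1  (bit 5 = 1)
position 6: 100 → 0  (bit 4 = 0)
position 2: 011 → 1  (bit 3 = 1)
position 5: 010 → 0  (bit 2 = 0)
position 1: 001 → 0  (bit 1 = 0)
position 0: 000 → 1  (bit 0 = 1)
bits b7..b0 = 01101001 = 105

105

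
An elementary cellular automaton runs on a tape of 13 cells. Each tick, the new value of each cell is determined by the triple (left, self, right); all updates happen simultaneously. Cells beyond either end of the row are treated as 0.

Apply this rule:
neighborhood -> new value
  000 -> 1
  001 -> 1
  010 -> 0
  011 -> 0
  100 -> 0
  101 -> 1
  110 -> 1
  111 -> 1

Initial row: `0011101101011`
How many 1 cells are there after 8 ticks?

tick 1: 1101110110101
tick 2: 0110111011010
tick 3: 1011011101100
tick 4: 0101101110101
tick 5: 1010110111010
tick 6: 0101011011100
tick 7: 1010101101101
tick 8: 0101010110110
count of 1: 7

7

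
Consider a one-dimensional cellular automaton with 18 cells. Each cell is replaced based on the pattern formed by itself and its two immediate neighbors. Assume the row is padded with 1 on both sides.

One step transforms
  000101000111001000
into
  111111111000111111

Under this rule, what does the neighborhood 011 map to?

At position 9 the neighborhood is 011; the next row has 0 there.

0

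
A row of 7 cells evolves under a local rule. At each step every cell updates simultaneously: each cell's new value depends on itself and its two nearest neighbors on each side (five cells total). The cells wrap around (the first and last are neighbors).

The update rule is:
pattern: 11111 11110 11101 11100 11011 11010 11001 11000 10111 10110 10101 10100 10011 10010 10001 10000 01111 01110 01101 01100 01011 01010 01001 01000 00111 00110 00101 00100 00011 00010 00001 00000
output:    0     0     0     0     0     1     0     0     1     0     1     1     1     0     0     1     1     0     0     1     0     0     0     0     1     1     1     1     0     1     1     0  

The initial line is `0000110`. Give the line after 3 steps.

0110001

1010110
1010001
0110001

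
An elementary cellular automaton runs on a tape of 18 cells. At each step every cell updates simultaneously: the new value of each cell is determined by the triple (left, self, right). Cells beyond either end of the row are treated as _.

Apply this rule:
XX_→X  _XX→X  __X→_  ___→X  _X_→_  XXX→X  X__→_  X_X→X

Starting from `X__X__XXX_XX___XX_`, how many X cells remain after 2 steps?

15

______XXXXXX_X_XX_
XXXXX_XXXXXXX_XXX_
count of X: 15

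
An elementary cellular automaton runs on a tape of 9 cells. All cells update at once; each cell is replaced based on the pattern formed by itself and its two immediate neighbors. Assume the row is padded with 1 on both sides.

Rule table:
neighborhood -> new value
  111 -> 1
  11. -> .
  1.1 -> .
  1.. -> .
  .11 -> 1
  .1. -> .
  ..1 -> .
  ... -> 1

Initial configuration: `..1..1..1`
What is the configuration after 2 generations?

........1
.111111.1

.111111.1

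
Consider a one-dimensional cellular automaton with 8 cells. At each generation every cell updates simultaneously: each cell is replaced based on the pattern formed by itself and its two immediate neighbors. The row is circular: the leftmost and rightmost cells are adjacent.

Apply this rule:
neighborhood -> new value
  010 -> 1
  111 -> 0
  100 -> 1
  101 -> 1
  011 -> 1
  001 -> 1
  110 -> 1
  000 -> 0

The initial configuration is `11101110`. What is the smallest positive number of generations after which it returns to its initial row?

2

10111011
11101110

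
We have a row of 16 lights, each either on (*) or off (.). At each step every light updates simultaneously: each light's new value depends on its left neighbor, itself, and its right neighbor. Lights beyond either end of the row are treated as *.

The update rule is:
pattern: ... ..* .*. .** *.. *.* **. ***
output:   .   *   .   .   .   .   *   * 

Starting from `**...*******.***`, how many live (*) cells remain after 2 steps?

**..*.******..**
**.*...*****.*.*
count of *: 10

10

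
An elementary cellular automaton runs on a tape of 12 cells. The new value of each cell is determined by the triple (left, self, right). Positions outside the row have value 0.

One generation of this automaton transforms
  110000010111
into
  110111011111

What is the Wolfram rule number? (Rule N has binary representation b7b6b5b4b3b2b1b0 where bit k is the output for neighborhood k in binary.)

position 10: 111 → 1  (bit 7 = 1)
position 1: 110 → 1  (bit 6 = 1)
position 8: 101 → 1  (bit 5 = 1)
position 2: 100 → 0  (bit 4 = 0)
position 0: 011 → 1  (bit 3 = 1)
position 7: 010 → 1  (bit 2 = 1)
position 6: 001 → 0  (bit 1 = 0)
position 3: 000 → 1  (bit 0 = 1)
bits b7..b0 = 11101101 = 237

237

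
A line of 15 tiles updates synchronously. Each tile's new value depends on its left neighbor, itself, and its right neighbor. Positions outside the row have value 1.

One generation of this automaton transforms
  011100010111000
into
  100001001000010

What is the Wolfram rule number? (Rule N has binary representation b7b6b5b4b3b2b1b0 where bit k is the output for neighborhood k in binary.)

33

position 2: 111 → 0  (bit 7 = 0)
position 3: 110 → 0  (bit 6 = 0)
position 0: 101 → 1  (bit 5 = 1)
position 4: 100 → 0  (bit 4 = 0)
position 1: 011 → 0  (bit 3 = 0)
position 7: 010 → 0  (bit 2 = 0)
position 6: 001 → 0  (bit 1 = 0)
position 5: 000 → 1  (bit 0 = 1)
bits b7..b0 = 00100001 = 33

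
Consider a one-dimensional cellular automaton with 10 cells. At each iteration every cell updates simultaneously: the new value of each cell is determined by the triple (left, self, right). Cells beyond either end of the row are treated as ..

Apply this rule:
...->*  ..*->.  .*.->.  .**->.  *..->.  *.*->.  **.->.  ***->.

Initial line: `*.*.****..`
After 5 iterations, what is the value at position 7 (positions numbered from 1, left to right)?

iteration 1: .........*
iteration 2: ********..
iteration 3: .........*  (repeats iteration 1; period 2)
iteration 5: .........*
position 7 holds .

.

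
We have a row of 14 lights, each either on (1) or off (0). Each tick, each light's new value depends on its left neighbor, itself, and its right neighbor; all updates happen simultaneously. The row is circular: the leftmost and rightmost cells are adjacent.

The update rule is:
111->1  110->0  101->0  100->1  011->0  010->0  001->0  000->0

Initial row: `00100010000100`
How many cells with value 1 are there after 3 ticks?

00010001000010
00001000100001
10000100010000
count of 1: 3

3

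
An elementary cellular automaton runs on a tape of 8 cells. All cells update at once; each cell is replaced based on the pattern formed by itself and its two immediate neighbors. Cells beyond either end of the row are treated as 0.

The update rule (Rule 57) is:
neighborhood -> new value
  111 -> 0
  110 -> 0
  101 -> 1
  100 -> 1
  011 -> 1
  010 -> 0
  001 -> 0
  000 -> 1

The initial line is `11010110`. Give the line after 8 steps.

10101101
01011010
00110101
10101010
01010101
00101010
10010101
01001010

01001010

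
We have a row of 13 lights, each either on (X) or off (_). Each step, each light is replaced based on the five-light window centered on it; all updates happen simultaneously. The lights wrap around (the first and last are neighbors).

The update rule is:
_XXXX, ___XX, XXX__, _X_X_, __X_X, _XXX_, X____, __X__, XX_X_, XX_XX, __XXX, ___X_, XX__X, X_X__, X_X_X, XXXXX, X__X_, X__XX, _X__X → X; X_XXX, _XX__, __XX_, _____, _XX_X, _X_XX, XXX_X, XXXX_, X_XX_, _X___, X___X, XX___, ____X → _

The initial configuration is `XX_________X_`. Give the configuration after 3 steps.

X___XX__XX__X

step 1: ___X______XX_
step 2: X_XX_X___X___
step 3: X___XX__XX__X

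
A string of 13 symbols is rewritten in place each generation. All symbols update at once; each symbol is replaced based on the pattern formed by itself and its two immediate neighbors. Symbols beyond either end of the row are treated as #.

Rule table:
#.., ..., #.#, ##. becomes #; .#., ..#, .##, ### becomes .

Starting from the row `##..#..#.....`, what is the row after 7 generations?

.##.##...###.

.##..#..####.
#.##..#....##
##.##..###...
.##.##...###.
#.##.###...##
##.##..###...  (repeats generation 3; period 3)
generation 7: .##.##...###.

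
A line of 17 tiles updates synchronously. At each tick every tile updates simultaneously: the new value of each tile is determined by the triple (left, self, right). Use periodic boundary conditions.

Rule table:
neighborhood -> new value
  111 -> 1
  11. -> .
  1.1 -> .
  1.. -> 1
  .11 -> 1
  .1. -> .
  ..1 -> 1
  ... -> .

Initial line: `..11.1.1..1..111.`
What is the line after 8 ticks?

..1..111...11.1.1

.11.....11.1111.1
.1.1...11..111...
1...1.11.1111.1..
.1.1..1..111...11
....11.1111.1.11.
...11..111....1.1
1.11.1111.1..1...
..1..111...11.1.1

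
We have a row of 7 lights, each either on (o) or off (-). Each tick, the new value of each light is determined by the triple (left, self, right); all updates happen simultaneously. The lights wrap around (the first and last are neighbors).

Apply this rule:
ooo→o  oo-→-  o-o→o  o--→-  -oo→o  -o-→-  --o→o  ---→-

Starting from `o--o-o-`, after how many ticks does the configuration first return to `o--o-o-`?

--o-o-o
-o-o-o-
o-o-o--
-o-o--o
o-o--o-
-o--o-o
o--o-o-

7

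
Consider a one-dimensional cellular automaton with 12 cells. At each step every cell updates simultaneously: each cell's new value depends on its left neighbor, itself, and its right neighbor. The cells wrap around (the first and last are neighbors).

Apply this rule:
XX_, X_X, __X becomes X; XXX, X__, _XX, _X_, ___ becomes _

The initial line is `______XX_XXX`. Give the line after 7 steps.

_X_X_X_____X

_____X_XX__X
____X_X_X_X_
___X_X_X_X__
__X_X_X_X___
_X_X_X_X____
X_X_X_X_____
_X_X_X_____X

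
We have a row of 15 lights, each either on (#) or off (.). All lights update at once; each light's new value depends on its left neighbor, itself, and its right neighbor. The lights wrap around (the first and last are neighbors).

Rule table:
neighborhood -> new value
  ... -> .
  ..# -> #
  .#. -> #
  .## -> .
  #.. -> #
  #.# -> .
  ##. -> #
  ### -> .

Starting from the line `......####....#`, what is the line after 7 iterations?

#..#.....##...#

iteration 1: #....#...##..##
iteration 2: ##..###.#.###..
iteration 3: .###..#.#...###
iteration 4: ...####.##.#..#
iteration 5: #.#...#..#.####
iteration 6: #.##.#####.....
iteration 7: #..#.....##...#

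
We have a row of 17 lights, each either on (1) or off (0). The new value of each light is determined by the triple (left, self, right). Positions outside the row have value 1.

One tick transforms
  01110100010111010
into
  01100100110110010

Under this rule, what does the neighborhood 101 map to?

0

At position 0 the neighborhood is 101; the next row has 0 there.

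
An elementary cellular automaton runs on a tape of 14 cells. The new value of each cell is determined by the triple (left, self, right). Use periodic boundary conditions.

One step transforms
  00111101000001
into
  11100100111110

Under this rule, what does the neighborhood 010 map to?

0

At position 7 the neighborhood is 010; the next row has 0 there.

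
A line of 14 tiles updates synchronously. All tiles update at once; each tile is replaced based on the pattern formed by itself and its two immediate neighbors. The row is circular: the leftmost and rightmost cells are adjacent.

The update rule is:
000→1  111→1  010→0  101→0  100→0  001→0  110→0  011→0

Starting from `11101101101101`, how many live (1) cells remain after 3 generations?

11000000000000
00011111111110
11001111111100
count of 1: 10

10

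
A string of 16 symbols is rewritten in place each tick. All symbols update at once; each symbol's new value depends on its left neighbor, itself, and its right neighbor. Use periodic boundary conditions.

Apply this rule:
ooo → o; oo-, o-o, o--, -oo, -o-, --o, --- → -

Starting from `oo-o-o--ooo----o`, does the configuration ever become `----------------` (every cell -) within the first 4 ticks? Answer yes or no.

o--------o------
----------------
all cells are - at tick 2

yes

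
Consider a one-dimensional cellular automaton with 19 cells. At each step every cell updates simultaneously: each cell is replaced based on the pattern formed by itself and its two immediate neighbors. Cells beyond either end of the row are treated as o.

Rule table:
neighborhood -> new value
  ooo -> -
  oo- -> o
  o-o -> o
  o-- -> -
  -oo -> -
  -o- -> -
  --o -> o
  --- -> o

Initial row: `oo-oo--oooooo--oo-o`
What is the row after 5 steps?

-oo-o-o-----o-o-oo-
o-oo-o--oooo-o-o-oo
oo-oo--o---oo-o-o--
-oo-o-o--oo-oo-o--o
o-oo-o--o-oo-oo--o-

o-oo-o--o-oo-oo--o-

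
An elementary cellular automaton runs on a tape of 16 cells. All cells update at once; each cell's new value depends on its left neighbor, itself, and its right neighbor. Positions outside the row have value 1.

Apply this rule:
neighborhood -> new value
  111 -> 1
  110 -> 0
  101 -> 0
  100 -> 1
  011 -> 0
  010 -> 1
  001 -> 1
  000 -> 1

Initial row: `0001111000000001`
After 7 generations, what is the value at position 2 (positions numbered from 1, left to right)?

generation 1: 1110110111111110
generation 2: 1100000011111100
generation 3: 1011111101111011
generation 4: 0001111000110001
generation 5: 1110110111001110
generation 6: 1100000010110100
generation 7: 1011111110000111
position 2 holds 0

0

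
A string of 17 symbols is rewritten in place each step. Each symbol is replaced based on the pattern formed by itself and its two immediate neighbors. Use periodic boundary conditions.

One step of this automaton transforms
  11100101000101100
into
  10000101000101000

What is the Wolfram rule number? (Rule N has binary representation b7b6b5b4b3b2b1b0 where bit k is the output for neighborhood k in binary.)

position 1: 111 → 0  (bit 7 = 0)
position 2: 110 → 0  (bit 6 = 0)
position 6: 101 → 0  (bit 5 = 0)
position 3: 100 → 0  (bit 4 = 0)
position 0: 011 → 1  (bit 3 = 1)
position 5: 010 → 1  (bit 2 = 1)
position 4: 001 → 0  (bit 1 = 0)
position 9: 000 → 0  (bit 0 = 0)
bits b7..b0 = 00001100 = 12

12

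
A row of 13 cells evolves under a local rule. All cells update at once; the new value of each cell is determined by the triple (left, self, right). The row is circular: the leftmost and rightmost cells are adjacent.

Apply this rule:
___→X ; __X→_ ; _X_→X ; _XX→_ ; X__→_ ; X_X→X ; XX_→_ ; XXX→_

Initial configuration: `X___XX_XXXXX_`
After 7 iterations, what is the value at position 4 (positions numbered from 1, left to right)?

iteration 1: X_X___X_____X
iteration 2: _XX_X_X_XXX__
iteration 3: ___XXXXX____X
iteration 4: _X_______XX_X
iteration 5: XX_XXXXX___XX
iteration 6: __X______X___
iteration 7: X_X_XXXX_X_XX
position 4 holds _

_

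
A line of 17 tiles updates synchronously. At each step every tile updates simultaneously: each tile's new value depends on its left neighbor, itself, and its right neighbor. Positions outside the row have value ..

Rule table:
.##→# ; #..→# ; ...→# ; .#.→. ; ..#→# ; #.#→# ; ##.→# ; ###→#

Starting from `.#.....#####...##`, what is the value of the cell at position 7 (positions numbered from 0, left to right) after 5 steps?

#.###############
.################
#################
#################  (fixed point — unchanged through step 5)
position 7 holds #

#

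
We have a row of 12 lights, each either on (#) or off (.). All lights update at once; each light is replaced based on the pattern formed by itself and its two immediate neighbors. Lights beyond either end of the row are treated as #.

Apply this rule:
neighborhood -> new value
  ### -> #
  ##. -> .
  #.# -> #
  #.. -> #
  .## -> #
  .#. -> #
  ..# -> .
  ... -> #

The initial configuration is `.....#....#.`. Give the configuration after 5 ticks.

tick 1: ####.####.##
tick 2: ###.####.###
tick 3: ##.####.####
tick 4: #.####.#####
tick 5: .####.######

.####.######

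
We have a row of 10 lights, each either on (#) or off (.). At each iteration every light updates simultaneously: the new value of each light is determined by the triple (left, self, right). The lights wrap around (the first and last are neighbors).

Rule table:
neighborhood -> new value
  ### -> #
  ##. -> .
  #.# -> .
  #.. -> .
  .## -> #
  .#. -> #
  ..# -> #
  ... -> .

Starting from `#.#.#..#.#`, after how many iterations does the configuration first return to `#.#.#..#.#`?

10

..#.#.##.#
.##.#.#..#
.#..#.#.##
.#.##.#.#.
##.#..#.#.
#..#.##.#.
#.##.#..#.
#.#..#.##.
#.#.##.#..
#.#.#..#.#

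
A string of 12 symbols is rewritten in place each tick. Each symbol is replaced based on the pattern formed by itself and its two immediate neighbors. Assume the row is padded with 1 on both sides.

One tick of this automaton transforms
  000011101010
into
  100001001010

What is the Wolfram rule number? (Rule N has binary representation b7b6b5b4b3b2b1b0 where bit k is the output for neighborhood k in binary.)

148

position 5: 111 → 1  (bit 7 = 1)
position 6: 110 → 0  (bit 6 = 0)
position 7: 101 → 0  (bit 5 = 0)
position 0: 100 → 1  (bit 4 = 1)
position 4: 011 → 0  (bit 3 = 0)
position 8: 010 → 1  (bit 2 = 1)
position 3: 001 → 0  (bit 1 = 0)
position 1: 000 → 0  (bit 0 = 0)
bits b7..b0 = 10010100 = 148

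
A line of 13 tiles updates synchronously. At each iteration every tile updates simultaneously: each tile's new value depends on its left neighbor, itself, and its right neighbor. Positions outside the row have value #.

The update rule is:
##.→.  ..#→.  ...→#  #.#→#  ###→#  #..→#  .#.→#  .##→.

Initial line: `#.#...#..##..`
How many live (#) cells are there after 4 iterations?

8

.####.##...#.
#.##.#..##.##
.#..###...#.#
###..#.##.##.
count of #: 8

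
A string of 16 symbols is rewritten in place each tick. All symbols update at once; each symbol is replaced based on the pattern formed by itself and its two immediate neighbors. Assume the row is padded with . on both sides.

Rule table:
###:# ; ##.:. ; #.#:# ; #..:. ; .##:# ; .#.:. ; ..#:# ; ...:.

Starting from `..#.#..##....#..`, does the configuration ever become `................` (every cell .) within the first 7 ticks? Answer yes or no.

.#.#..##....#...
#.#..##....#....
.#..##....#.....
#..##....#......
..##....#.......
.##....#........
##....#.........
tick 7 is ##....#........., still not uniform .

no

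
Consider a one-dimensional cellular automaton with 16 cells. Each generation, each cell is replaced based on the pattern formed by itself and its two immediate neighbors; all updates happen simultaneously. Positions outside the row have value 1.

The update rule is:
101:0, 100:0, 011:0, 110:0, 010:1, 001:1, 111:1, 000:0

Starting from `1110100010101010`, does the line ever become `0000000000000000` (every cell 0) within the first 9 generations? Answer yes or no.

no

generation 1: 1100100110101010
generation 2: 1001101000101010
generation 3: 0010001001101010
generation 4: 0110011010001010
generation 5: 0000100010011010
generation 6: 0001100110100010
generation 7: 0010001000100110
generation 8: 0110011001101000
generation 9: 0000100010001001
generation 9 is 0000100010001001, still not uniform 0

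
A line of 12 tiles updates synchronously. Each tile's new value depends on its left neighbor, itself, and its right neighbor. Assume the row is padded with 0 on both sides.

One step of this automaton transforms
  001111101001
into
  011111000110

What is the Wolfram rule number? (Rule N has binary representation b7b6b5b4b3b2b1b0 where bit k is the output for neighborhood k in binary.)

position 3: 111 → 1  (bit 7 = 1)
position 6: 110 → 0  (bit 6 = 0)
position 7: 101 → 0  (bit 5 = 0)
position 9: 100 → 1  (bit 4 = 1)
position 2: 011 → 1  (bit 3 = 1)
position 8: 010 → 0  (bit 2 = 0)
position 1: 001 → 1  (bit 1 = 1)
position 0: 000 → 0  (bit 0 = 0)
bits b7..b0 = 10011010 = 154

154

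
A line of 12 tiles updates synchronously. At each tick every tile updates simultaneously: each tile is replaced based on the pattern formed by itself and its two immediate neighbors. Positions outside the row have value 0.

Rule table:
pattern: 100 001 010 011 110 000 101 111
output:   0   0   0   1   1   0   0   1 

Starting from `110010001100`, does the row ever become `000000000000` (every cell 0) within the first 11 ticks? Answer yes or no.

110000001100
110000001100  (fixed point — unchanged through tick 11)
tick 11 is 110000001100, still not uniform 0

no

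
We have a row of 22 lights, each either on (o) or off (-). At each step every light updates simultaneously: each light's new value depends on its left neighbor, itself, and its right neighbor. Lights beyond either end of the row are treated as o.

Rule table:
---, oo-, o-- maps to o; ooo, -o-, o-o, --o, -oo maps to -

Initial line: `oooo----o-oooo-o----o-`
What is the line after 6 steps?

---oooo------o--ooo---
oo----oooooo--o---ooo-
-oooo------oo--oo---o-
----oooooo--oo--ooo---
ooo------oo--oo---ooo-
--oooooo--oo--ooo---o-

--oooooo--oo--ooo---o-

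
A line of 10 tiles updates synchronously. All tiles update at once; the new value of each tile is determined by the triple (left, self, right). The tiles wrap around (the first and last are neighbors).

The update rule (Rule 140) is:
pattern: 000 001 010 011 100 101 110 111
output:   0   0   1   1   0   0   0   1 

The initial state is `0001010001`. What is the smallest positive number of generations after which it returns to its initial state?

1

generation 1: 0001010001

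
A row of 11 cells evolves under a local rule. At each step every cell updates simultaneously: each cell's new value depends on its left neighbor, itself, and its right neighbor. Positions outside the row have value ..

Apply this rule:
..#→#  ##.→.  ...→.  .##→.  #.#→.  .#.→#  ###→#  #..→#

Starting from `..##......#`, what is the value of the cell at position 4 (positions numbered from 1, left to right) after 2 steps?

step 1: .#..#....##
step 2: ######..#..
position 4 holds #

#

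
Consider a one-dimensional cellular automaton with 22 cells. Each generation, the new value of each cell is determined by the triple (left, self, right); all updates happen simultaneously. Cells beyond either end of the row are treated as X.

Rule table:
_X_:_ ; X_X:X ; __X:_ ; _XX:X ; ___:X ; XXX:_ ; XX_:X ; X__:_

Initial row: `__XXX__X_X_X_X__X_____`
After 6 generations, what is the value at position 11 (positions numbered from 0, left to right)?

_

__X_X___X_X_X_____XXX_
___X__X__X_X__XXX_X_XX
_X________X___X_XX_XX_
X__XXXXXX___X__XXXXXXX
X__X____X_X____X______
X____XX__X__XX___XXXX_
position 11 holds _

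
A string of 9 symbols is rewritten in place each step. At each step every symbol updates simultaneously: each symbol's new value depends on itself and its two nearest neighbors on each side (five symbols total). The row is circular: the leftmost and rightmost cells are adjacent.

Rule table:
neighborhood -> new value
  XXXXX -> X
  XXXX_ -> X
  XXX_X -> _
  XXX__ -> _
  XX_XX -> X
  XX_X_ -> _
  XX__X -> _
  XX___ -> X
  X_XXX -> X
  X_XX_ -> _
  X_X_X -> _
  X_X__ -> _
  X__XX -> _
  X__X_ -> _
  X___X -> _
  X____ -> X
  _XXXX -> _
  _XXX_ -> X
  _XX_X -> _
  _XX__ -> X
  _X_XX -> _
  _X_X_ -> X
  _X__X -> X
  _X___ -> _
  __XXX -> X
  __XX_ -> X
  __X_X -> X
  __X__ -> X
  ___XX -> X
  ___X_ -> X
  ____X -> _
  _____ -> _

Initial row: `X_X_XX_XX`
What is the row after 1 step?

______XXX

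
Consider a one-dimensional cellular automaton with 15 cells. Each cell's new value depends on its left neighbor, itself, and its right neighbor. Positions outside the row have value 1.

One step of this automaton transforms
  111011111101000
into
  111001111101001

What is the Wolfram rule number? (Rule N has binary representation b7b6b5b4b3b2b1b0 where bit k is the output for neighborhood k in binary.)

position 0: 111 → 1  (bit 7 = 1)
position 2: 110 → 1  (bit 6 = 1)
position 3: 101 → 0  (bit 5 = 0)
position 12: 100 → 0  (bit 4 = 0)
position 4: 011 → 0  (bit 3 = 0)
position 11: 010 → 1  (bit 2 = 1)
position 14: 001 → 1  (bit 1 = 1)
position 13: 000 → 0  (bit 0 = 0)
bits b7..b0 = 11000110 = 198

198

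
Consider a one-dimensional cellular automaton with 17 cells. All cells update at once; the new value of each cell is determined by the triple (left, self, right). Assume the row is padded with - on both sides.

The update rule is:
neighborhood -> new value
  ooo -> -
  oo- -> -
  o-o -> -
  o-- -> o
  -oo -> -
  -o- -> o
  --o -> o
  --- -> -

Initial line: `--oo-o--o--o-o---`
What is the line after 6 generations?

-o---ooooooo-oo--
ooo-o----------o-
----oo--------ooo
---o--o------o---
--oooooo----ooo--
-o------o--o---o-

-o------o--o---o-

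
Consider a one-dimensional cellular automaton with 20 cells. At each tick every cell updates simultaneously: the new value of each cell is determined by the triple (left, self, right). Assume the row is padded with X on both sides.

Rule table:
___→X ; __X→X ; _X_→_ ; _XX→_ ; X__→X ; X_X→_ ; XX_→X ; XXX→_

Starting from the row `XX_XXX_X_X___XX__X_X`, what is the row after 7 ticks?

__X____XXX_XXX______

_X___X____XXX_XXX___
__XXX_XXXX__X___XXXX
XX__X____XXX_XXX____
_XXX_XXXX__X___XXXXX
___X____XXX_XXX_____
XXX_XXXX__X___XXXXXX
__X____XXX_XXX______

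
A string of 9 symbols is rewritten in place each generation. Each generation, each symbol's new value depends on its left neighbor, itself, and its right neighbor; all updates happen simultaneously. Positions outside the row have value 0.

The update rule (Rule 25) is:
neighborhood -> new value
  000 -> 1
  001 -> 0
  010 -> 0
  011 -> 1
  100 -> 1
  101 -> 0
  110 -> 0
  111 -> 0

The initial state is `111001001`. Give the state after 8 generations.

100100100
010010011
001001010
100100001
010011100
001010011
100001010
011100001

011100001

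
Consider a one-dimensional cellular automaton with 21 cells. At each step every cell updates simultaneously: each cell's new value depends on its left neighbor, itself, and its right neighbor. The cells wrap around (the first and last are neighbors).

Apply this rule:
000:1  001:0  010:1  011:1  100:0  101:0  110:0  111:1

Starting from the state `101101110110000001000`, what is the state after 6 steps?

101001010100100101010

101001100100111101010
101001000100111001010
101001010100110001010
101001010100100101010
101001010100100101010  (fixed point — unchanged through step 6)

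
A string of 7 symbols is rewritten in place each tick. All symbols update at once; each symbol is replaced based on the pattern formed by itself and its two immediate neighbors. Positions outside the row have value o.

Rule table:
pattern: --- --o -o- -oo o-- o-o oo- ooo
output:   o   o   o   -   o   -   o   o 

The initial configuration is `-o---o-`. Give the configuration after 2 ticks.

--oooo-

tick 1: -ooooo-
tick 2: --oooo-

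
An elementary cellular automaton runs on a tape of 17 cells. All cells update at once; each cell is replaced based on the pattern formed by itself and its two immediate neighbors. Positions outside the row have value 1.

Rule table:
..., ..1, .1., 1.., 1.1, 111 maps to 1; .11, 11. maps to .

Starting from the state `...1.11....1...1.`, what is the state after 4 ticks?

11111..1111111111
1111.11.111111111
111.1..1.11111111
11.111111.1111111

11.111111.1111111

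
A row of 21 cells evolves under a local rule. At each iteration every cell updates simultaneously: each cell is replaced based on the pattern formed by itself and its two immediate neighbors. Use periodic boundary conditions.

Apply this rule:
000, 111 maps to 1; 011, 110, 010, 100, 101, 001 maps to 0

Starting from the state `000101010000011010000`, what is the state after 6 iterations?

iteration 1: 110000000111000000111
iteration 2: 100111110010011110011
iteration 3: 000011100000001100001
iteration 4: 011001001111100001100
iteration 5: 000000000111001100001
iteration 6: 011111110010000001100

011111110010000001100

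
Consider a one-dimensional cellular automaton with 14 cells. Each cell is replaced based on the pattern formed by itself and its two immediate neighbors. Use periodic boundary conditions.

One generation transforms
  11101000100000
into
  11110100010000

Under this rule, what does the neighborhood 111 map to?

1

At position 1 the neighborhood is 111; the next row has 1 there.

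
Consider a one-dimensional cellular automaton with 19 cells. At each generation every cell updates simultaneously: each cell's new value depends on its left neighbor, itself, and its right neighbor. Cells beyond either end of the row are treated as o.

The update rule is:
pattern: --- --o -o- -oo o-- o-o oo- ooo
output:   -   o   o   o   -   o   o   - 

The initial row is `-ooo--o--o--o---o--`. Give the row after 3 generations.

oo----------ooo----

oo-o-oo-oo-oo--oo-o
-oooooooooooo-ooooo
oo----------ooo----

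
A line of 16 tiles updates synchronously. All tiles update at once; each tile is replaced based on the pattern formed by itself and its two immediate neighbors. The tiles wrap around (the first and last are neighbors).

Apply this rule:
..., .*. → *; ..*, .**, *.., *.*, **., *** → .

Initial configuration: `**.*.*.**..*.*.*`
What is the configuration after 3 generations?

...*.*.....*.*..

generation 1: ...*.*.....*.*..
generation 2: **.*.*.***.*.*.*
generation 3: ...*.*.....*.*..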